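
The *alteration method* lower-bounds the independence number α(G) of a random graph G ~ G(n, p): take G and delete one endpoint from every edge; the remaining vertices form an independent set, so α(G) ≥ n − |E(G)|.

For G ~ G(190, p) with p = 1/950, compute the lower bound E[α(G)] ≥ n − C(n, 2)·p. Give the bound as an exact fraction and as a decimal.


E[|E(G)|] = C(190, 2)·p = 17955 · (1/950) = 189/10.
E[α(G)] ≥ n − E[|E(G)|] = 190 − 189/10 = 1711/10.
Numerically: ≈ 171.100000.
(This is only a lower bound; the true E[α(G)] may be larger.)

E[α(G)] ≥ 1711/10 ≈ 171.100000.


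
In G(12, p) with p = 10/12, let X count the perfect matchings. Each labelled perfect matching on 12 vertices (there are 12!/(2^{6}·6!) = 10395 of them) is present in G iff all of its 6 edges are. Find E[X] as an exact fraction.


K_12 has 12!/(2^{6}·6!) = 10395 labelled perfect matchings.
For each such perfect matching H, let X_H = 1 if all 6 edges of H are present in G. Then P[X_H = 1] = p^{6} = (5/6)^{6} = 15625/46656.
Summing the indicators: E[X] = Σ_H E[X_H] = 10395 · p^{6} = 10395 · 15625/46656 = 6015625/1728.
Numerically: E[X] ≈ 3481.3.

E[X] = 10395 · (5/6)^{6} = 6015625/1728 ≈ 3481.3.


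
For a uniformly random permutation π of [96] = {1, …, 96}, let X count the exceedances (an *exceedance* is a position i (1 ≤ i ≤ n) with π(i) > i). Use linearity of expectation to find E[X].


Write X = Σ_{i=1}^{96} X_i, where X_i = 1_{π(i) > i}.
For each fixed i, π(i) is uniform over {1, …, 96} (marginal of a uniform permutation), so P[π(i) > i] = (n − i)/n. Summing: Σ_{i=1}^{96} (n − i)/n = (0 + 1 + … + 95)/96 = 96(96 − 1)/(2·96) = (96 − 1)/2.
Hence E[X] = Σ_{i=1}^{96} (96 − i)/96 = 95/2 ≈ 47.500.

E[X] = 95/2 = 47.500.


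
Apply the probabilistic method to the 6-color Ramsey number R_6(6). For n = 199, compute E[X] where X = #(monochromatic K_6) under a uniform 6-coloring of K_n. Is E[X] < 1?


E[X] = C(199, 6) · 6^{1 − 15} = 79936367511 · 6^{−14} = 79936367511/78364164096.
As a reduced fraction: E[X] = 26645455837/26121388032 ≈ 1.020063.
Is E[X] < 1? NO.
Since E[X] ≥ 1, the first-moment bound is inconclusive at n = 199; it does NOT by itself certify R_6(6) > 199.

E[X] = 26645455837/26121388032 ≈ 1.020063; E[X] ≥ 1; first-moment method inconclusive here.


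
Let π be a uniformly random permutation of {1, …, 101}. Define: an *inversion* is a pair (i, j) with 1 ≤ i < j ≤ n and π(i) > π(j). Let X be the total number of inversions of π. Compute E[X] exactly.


Write X = Σ X_I over the C(101, 2) = 5050 pairs i < j, with X_I the indicator of one inversion.
There are 5050 indicators.
For each fixed pair i < j, the values π(i) and π(j) are two distinct elements of {1, …, 101} in uniformly random order; by symmetry P[π(i) > π(j)] = 1/2.
By linearity: E[X] = 5050 · (1/2) = C(101, 2) · (1/2) = 5050/2 = 2525 ≈ 2525.000000.

E[X] = 2525 = 2525.000000.


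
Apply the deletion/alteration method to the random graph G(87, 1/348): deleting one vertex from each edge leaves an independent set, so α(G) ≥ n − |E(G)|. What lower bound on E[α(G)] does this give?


E[|E(G)|] = C(87, 2)·p = 3741 · (1/348) = 43/4.
E[α(G)] ≥ n − E[|E(G)|] = 87 − 43/4 = 305/4.
Numerically: ≈ 76.250.
(This is only a lower bound; the true E[α(G)] may be larger.)

E[α(G)] ≥ 305/4 ≈ 76.250.


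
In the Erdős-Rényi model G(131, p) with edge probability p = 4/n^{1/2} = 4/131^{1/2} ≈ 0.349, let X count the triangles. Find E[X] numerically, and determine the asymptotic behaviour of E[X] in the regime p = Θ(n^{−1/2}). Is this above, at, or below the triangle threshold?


Number of potential triangles: C(131, 3) = 366145.
Each occurs with probability p³ ≈ (0.349)³ ≈ 4.26848e-02.
By linearity: E[X] = C(131, 3)·p³ ≈ 366145 · 4.26848e-02 ≈ 15628.818.
Since α = 1/2 < 1, p = c/n^{1/2} ≫ 1/n is above the triangle threshold p ~ 1/n. Asymptotically E[X] ~ (c³/6)·n^{3(1−α)} = (4³/6)·n^{1.5} → ∞; triangles are abundant w.h.p.

E[X] ≈ 15628.818; in regime p = Θ(1/n^{1/2}) E[X] diverges (above the triangle threshold p ~ 1/n).


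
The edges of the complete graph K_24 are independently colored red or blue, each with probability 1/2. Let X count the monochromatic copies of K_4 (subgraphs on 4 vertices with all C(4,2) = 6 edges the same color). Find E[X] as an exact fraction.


Let X = Σ_S X_S over the C(24, 4) = 10626 subsets S of size 4, where X_S = 1 if the K_4 on S is monochromatic.
For a fixed S, the K_4 on S has C(4, 2) = 6 edges. P[all 6 edges red] = (1/2)^6, and likewise for blue, so P[monochromatic] = 2·(1/2)^6 = 2^{1 − 6} = 1/32.
By linearity of expectation: E[X] = C(24, 4) · 2^{1 − 6} = 10626 · 1/32 = 5313/16.
Numerically: E[X] ≈ 332.0625.

E[X] = C(24,4)·2^(1−C(4,2)) = 5313/16 ≈ 332.0625.


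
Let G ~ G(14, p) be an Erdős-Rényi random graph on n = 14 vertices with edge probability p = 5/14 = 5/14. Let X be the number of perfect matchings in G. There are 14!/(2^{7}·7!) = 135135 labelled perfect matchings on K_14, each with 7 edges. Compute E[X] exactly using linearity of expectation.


K_14 has 14!/(2^{7}·7!) = 135135 labelled perfect matchings.
For each such perfect matching H, let X_H = 1 if all 7 edges of H are present in G. Then P[X_H = 1] = p^{7} = (5/14)^{7} = 78125/105413504.
By linearity: E[X] = Σ_H E[X_H] = 135135 · p^{7} = 135135 · 78125/105413504 = 1508203125/15059072.
Numerically: E[X] ≈ 100.15.

E[X] = 135135 · (5/14)^{7} = 1508203125/15059072 ≈ 100.15.


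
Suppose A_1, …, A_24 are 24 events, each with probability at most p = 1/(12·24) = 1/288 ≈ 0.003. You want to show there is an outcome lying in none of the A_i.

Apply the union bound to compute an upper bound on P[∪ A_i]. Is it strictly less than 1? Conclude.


Union bound: P[∪_{i=1}^{24} A_i] ≤ Σ_i P[A_i] ≤ 24·p = 24·(1/288) = 1/12.
Numerically: 1/12 ≈ 0.083.
Is 1/12 < 1? YES.
Since P[∪ A_i] ≤ 1/12 < 1, the complement has P[∩ A_i^c] ≥ 1 − 1/12 = 11/12 > 0, so some outcome avoids every A_i.

24·p = 1/12 ≈ 0.083; existence CERTIFIED by the union bound.


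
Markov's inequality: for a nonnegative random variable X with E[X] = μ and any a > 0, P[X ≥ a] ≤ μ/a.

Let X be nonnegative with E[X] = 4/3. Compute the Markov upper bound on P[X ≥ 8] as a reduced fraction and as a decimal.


μ = E[X] = 4/3, a = 8.
Markov: P[X ≥ 8] ≤ μ/a = (4/3)/8 = 1/6.
Numerically: ≈ 0.16667.
(Since a = 8 > μ = 1.33333, the bound 1/6 is < 1 and informative.)

P[X ≥ 8] ≤ 1/6 ≈ 0.16667.


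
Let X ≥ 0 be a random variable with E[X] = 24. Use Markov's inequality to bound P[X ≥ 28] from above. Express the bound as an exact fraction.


μ = E[X] = 24, a = 28.
Markov: P[X ≥ 28] ≤ μ/a = (24)/28 = 6/7.
Numerically: ≈ 0.8571.
(Since a = 28 > μ = 24.0000, the bound 6/7 is < 1 and informative.)

P[X ≥ 28] ≤ 6/7 ≈ 0.8571.


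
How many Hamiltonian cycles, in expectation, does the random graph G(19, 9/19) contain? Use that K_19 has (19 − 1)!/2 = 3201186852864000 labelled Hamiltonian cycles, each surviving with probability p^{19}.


K_19 has (19 − 1)!/2 = 3201186852864000 labelled Hamiltonian cycles.
For each such Hamiltonian cycle H, let X_H = 1 if all 19 edges of H are present in G. Then P[X_H = 1] = p^{19} = (9/19)^{19} = 1350851717672992089/1978419655660313589123979.
By linearity: E[X] = Σ_H E[X_H] = 3201186852864000 · p^{19} = 3201186852864000 · 1350851717672992089/1978419655660313589123979 = 4324328758783534194876278992896000/1978419655660313589123979.
Numerically: E[X] ≈ 2.18575e+09.

E[X] = 3201186852864000 · (9/19)^{19} = 4324328758783534194876278992896000/1978419655660313589123979 ≈ 2.18575e+09.


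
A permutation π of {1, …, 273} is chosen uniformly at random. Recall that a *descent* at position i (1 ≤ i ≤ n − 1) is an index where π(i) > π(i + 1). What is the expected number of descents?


Write X = Σ X_I over i = 1, …, 272, with X_I the indicator of one descent.
There are 272 indicators.
For each fixed i, the pair (π(i), π(i+1)) is a uniformly random ordered pair of distinct values from {1, …, 273}; by symmetry P[π(i) > π(i+1)] = 1/2.
By linearity: E[X] = 272 · (1/2) = (273 − 1) · (1/2) = 136 ≈ 136.00000.

E[X] = 136 = 136.00000.


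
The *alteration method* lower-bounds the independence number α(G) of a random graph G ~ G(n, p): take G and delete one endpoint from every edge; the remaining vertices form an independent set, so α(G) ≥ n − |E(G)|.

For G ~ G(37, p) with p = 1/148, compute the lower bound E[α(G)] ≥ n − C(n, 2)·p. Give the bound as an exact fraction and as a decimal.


E[|E(G)|] = C(37, 2)·p = 666 · (1/148) = 9/2.
E[α(G)] ≥ n − E[|E(G)|] = 37 − 9/2 = 65/2.
Numerically: ≈ 32.500.
(This is only a lower bound; the true E[α(G)] may be larger.)

E[α(G)] ≥ 65/2 ≈ 32.500.


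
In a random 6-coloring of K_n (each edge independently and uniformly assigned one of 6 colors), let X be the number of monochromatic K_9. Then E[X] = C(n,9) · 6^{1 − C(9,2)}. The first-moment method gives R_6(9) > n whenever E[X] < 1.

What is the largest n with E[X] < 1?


We need C(n, 9) · 6^{1 − 36} < 1, i.e. C(n, 9) < 6^{36 − 1} = 1719070799748422591028658176.
Check values of n near the boundary:
  n = 4405: C(4405, 9) = 1706862792900636302463627150; 1706862792900636302463627150 < 1719070799748422591028658176? YES
  n = 4406: C(4406, 9) = 1710356485221788389505285700; 1710356485221788389505285700 < 1719070799748422591028658176? YES
  n = 4407: C(4407, 9) = 1713856532599459170657070050; 1713856532599459170657070050 < 1719070799748422591028658176? YES
  n = 4408: C(4408, 9) = 1717362945146264156457459600; 1717362945146264156457459600 < 1719070799748422591028658176? YES
  n = 4409: C(4409, 9) = 1720875732988608787686577131; 1720875732988608787686577131 < 1719070799748422591028658176? NO
  n = 4410: C(4410, 9) = 1724394906266704102180823710; 1724394906266704102180823710 < 1719070799748422591028658176? NO
  n = 4411: C(4411, 9) = 1727920475134582415883601405; 1727920475134582415883601405 < 1719070799748422591028658176? NO
The largest n with C(n, 9) < 1719070799748422591028658176 is n = 4408 (where E[X] = 35778394690547169926197075/35813974994758803979763712 ≈ 0.99901). Hence R_6(9) > 4408, i.e. R_6(9) ≥ 4409.

Largest n = 4408; hence R_6(9) > 4408.


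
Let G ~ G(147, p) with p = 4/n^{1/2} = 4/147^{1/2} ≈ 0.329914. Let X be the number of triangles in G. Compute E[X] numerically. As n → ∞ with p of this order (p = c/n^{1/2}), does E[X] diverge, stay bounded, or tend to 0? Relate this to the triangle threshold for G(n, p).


Number of potential triangles: C(147, 3) = 518665.
Each occurs with probability p³ ≈ (0.329914)³ ≈ 3.59090546e-02.
By linearity: E[X] = C(147, 3)·p³ ≈ 518665 · 3.59090546e-02 ≈ 18624.769827.
Since α = 1/2 < 1, p = c/n^{1/2} ≫ 1/n is above the triangle threshold p ~ 1/n. Asymptotically E[X] ~ (c³/6)·n^{3(1−α)} = (4³/6)·n^{1.5} → ∞; triangles are abundant w.h.p.

E[X] ≈ 18624.769827; in regime p = Θ(1/n^{1/2}) E[X] diverges (above the triangle threshold p ~ 1/n).


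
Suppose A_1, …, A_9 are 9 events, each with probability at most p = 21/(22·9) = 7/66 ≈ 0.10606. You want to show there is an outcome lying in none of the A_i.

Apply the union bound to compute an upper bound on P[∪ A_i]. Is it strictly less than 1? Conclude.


Union bound: P[∪_{i=1}^{9} A_i] ≤ Σ_i P[A_i] ≤ 9·p = 9·(7/66) = 21/22.
Numerically: 21/22 ≈ 0.95455.
Is 21/22 < 1? YES.
Since P[∪ A_i] ≤ 21/22 < 1, the complement has P[∩ A_i^c] ≥ 1 − 21/22 = 1/22 > 0, so some outcome avoids every A_i.

9·p = 21/22 ≈ 0.95455; existence CERTIFIED by the union bound.


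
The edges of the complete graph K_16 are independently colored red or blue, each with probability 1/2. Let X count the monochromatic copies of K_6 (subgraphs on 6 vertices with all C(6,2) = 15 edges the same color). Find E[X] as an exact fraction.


Let X = Σ_S X_S over the C(16, 6) = 8008 subsets S of size 6, where X_S = 1 if the K_6 on S is monochromatic.
For a fixed S, the K_6 on S has C(6, 2) = 15 edges. P[all 15 edges red] = (1/2)^15, and likewise for blue, so P[monochromatic] = 2·(1/2)^15 = 2^{1 − 15} = 1/16384.
Summing: E[X] = C(16, 6) · 2^{1 − 15} = 8008 · 1/16384 = 1001/2048.
Numerically: E[X] ≈ 0.489.

E[X] = C(16,6)·2^(1−C(6,2)) = 1001/2048 ≈ 0.489.


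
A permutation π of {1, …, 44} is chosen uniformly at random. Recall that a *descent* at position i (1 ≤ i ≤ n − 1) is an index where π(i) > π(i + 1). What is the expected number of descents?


Write X = Σ X_I over i = 1, …, 43, with X_I the indicator of one descent.
There are 43 indicators.
For each fixed i, the pair (π(i), π(i+1)) is a uniformly random ordered pair of distinct values from {1, …, 44}; by symmetry P[π(i) > π(i+1)] = 1/2.
By linearity: E[X] = 43 · (1/2) = (44 − 1) · (1/2) = 43/2 ≈ 21.5000.

E[X] = 43/2 = 21.5000.


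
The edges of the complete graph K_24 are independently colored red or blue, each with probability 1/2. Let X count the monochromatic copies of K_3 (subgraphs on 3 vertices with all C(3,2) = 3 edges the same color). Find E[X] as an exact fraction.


Let X = Σ_S X_S over the C(24, 3) = 2024 subsets S of size 3, where X_S = 1 if the K_3 on S is monochromatic.
For a fixed S, the K_3 on S has C(3, 2) = 3 edges. P[all 3 edges red] = (1/2)^3, and likewise for blue, so P[monochromatic] = 2·(1/2)^3 = 2^{1 − 3} = 1/4.
By linearity: E[X] = C(24, 3) · 2^{1 − 3} = 2024 · 1/4 = 506.
Numerically: E[X] ≈ 506.00000.

E[X] = C(24,3)·2^(1−C(3,2)) = 506 ≈ 506.00000.


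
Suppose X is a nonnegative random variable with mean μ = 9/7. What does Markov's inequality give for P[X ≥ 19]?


μ = E[X] = 9/7, a = 19.
Markov: P[X ≥ 19] ≤ μ/a = (9/7)/19 = 9/133.
Numerically: ≈ 0.0677.
(Since a = 19 > μ = 1.2857, the bound 9/133 is < 1 and informative.)

P[X ≥ 19] ≤ 9/133 ≈ 0.0677.


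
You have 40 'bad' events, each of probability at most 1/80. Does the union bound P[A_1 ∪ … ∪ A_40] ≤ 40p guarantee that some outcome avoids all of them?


Union bound: P[∪_{i=1}^{40} A_i] ≤ Σ_i P[A_i] ≤ 40·p = 40·(1/80) = 1/2.
Numerically: 1/2 ≈ 0.5000000.
Is 1/2 < 1? YES.
Since P[∪ A_i] ≤ 1/2 < 1, the complement has P[∩ A_i^c] ≥ 1 − 1/2 = 1/2 > 0, so some outcome avoids every A_i.

40·p = 1/2 ≈ 0.5000000; existence CERTIFIED by the union bound.


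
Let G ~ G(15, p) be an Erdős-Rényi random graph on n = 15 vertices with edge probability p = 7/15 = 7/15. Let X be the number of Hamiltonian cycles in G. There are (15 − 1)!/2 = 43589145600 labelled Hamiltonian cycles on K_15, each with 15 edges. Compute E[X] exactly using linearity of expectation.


K_15 has (15 − 1)!/2 = 43589145600 labelled Hamiltonian cycles.
For each such Hamiltonian cycle H, let X_H = 1 if all 15 edges of H are present in G. Then P[X_H = 1] = p^{15} = (7/15)^{15} = 4747561509943/437893890380859375.
By linearity: E[X] = Σ_H E[X_H] = 43589145600 · p^{15} = 43589145600 · 4747561509943/437893890380859375 = 34064551424174695424/72081298828125.
Numerically: E[X] ≈ 4.726e+05.

E[X] = 43589145600 · (7/15)^{15} = 34064551424174695424/72081298828125 ≈ 4.726e+05.


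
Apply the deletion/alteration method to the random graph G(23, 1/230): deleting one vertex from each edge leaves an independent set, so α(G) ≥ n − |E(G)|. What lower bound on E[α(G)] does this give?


E[|E(G)|] = C(23, 2)·p = 253 · (1/230) = 11/10.
E[α(G)] ≥ n − E[|E(G)|] = 23 − 11/10 = 219/10.
Numerically: ≈ 21.90000.
(This is only a lower bound; the true E[α(G)] may be larger.)

E[α(G)] ≥ 219/10 ≈ 21.90000.


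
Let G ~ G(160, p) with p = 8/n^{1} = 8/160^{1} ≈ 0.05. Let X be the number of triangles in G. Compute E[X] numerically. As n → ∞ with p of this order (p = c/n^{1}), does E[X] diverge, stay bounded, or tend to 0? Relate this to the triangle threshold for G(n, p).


Number of potential triangles: C(160, 3) = 669920.
Each occurs with probability p³ ≈ (0.05)³ ≈ 1.25000000e-04.
By linearity: E[X] = C(160, 3)·p³ ≈ 669920 · 1.25000000e-04 ≈ 83.740000.
Here α = 1, so p = 8/n is exactly at the triangle threshold p ~ 1/n. Asymptotically E[X] → c³/6 = 8³/6 = 256/3 ≈ 85.333333, a bounded constant. In this regime the triangle count is asymptotically Poisson(c³/6).

E[X] ≈ 83.740000; in regime p = Θ(1/n^{1}) E[X] stays bounded (at the triangle threshold p ~ 1/n).


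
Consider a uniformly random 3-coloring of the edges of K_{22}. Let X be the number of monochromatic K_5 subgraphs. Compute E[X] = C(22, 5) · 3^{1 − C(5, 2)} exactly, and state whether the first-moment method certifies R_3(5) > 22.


E[X] = C(22, 5) · 3^{1 − 10} = 26334 · 3^{−9} = 26334/19683.
As a reduced fraction: E[X] = 2926/2187 ≈ 1.3379058.
Is E[X] < 1? NO.
Since E[X] ≥ 1, the first-moment bound is inconclusive at n = 22; it does NOT by itself certify R_3(5) > 22.

E[X] = 2926/2187 ≈ 1.3379058; E[X] ≥ 1; first-moment method inconclusive here.


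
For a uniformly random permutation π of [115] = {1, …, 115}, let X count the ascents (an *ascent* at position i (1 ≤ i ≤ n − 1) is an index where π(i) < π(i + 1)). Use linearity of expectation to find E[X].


Write X = Σ X_I over i = 1, …, 114, with X_I the indicator of one ascent.
There are 114 indicators.
For each fixed i, the pair (π(i), π(i+1)) is a uniformly random ordered pair of distinct values from {1, …, 115}; by symmetry P[π(i) < π(i+1)] = 1/2.
By linearity: E[X] = 114 · (1/2) = (115 − 1) · (1/2) = 57 ≈ 57.0000.

E[X] = 57 = 57.0000.


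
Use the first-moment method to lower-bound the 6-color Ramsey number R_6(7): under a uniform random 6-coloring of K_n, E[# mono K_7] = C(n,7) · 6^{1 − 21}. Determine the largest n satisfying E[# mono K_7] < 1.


We need C(n, 7) · 6^{1 − 21} < 1, i.e. C(n, 7) < 6^{21 − 1} = 3656158440062976.
Check values of n near the boundary:
  n = 566: C(566, 7) = 3557206237959440; 3557206237959440 < 3656158440062976? YES
  n = 567: C(567, 7) = 3601671315933933; 3601671315933933 < 3656158440062976? YES
  n = 568: C(568, 7) = 3646611956239704; 3646611956239704 < 3656158440062976? YES
  n = 569: C(569, 7) = 3692032389858348; 3692032389858348 < 3656158440062976? NO
  n = 570: C(570, 7) = 3737936877831720; 3737936877831720 < 3656158440062976? NO
  n = 571: C(571, 7) = 3784329711421830; 3784329711421830 < 3656158440062976? NO
The largest n with C(n, 7) < 3656158440062976 is n = 568 (where E[X] = 16882462760369/16926659444736 ≈ 0.9973889). Hence R_6(7) > 568, i.e. R_6(7) ≥ 569.

Largest n = 568; hence R_6(7) > 568.


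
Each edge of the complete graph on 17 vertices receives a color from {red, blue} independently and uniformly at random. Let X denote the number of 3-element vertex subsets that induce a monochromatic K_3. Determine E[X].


Let X = Σ_S X_S over the C(17, 3) = 680 subsets S of size 3, where X_S = 1 if the K_3 on S is monochromatic.
For a fixed S, the K_3 on S has C(3, 2) = 3 edges. P[all 3 edges red] = (1/2)^3, and likewise for blue, so P[monochromatic] = 2·(1/2)^3 = 2^{1 − 3} = 1/4.
By linearity: E[X] = C(17, 3) · 2^{1 − 3} = 680 · 1/4 = 170.
Numerically: E[X] ≈ 170.000000.

E[X] = C(17,3)·2^(1−C(3,2)) = 170 ≈ 170.000000.


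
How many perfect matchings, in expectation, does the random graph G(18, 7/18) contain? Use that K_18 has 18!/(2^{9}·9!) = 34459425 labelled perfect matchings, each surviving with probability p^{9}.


K_18 has 18!/(2^{9}·9!) = 34459425 labelled perfect matchings.
For each such perfect matching H, let X_H = 1 if all 9 edges of H are present in G. Then P[X_H = 1] = p^{9} = (7/18)^{9} = 40353607/198359290368.
By linearity of expectation: E[X] = Σ_H E[X_H] = 34459425 · p^{9} = 34459425 · 40353607/198359290368 = 17167433257975/2448880128.
Numerically: E[X] ≈ 7.01e+03.

E[X] = 34459425 · (7/18)^{9} = 17167433257975/2448880128 ≈ 7.01e+03.


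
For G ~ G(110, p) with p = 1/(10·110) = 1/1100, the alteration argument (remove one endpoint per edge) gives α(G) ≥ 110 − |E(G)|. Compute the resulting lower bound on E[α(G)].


E[|E(G)|] = C(110, 2)·p = 5995 · (1/1100) = 109/20.
E[α(G)] ≥ n − E[|E(G)|] = 110 − 109/20 = 2091/20.
Numerically: ≈ 104.55000.
(This is only a lower bound; the true E[α(G)] may be larger.)

E[α(G)] ≥ 2091/20 ≈ 104.55000.


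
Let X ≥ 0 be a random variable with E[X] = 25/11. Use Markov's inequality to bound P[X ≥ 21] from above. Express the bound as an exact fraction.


μ = E[X] = 25/11, a = 21.
Markov: P[X ≥ 21] ≤ μ/a = (25/11)/21 = 25/231.
Numerically: ≈ 0.1082.
(Since a = 21 > μ = 2.2727, the bound 25/231 is < 1 and informative.)

P[X ≥ 21] ≤ 25/231 ≈ 0.1082.


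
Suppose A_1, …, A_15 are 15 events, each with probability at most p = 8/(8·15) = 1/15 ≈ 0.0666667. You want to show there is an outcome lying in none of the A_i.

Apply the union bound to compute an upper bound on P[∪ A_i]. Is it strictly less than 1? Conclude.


Union bound: P[∪_{i=1}^{15} A_i] ≤ Σ_i P[A_i] ≤ 15·p = 15·(1/15) = 1.
Numerically: 1 ≈ 1.0000000.
Is 1 < 1? NO.
Since the bound 1 is ≥ 1, the union bound is uninformative here; it does NOT by itself certify existence.

15·p = 1 ≈ 1.0000000; existence NOT certified by the union bound.


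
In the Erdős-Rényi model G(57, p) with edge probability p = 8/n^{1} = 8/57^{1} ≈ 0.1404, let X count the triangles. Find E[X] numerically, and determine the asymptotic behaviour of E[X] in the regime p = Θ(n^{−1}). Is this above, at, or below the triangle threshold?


Number of potential triangles: C(57, 3) = 29260.
Each occurs with probability p³ ≈ (0.1404)³ ≈ 2.764683e-03.
By linearity: E[X] = C(57, 3)·p³ ≈ 29260 · 2.764683e-03 ≈ 80.8946.
Here α = 1, so p = 8/n is exactly at the triangle threshold p ~ 1/n. Asymptotically E[X] → c³/6 = 8³/6 = 256/3 ≈ 85.3333, a bounded constant. In this regime the triangle count is asymptotically Poisson(c³/6).

E[X] ≈ 80.8946; in regime p = Θ(1/n^{1}) E[X] stays bounded (at the triangle threshold p ~ 1/n).


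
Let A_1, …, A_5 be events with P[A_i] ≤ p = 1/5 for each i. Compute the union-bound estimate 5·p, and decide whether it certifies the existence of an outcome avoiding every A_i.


Union bound: P[∪_{i=1}^{5} A_i] ≤ Σ_i P[A_i] ≤ 5·p = 5·(1/5) = 1.
Numerically: 1 ≈ 1.0000000.
Is 1 < 1? NO.
Since the bound 1 is ≥ 1, the union bound is uninformative here; it does NOT by itself certify existence.

5·p = 1 ≈ 1.0000000; existence NOT certified by the union bound.


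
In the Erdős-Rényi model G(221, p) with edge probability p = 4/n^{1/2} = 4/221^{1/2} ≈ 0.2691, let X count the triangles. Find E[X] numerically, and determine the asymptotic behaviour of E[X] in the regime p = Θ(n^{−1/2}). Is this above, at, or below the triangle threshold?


Number of potential triangles: C(221, 3) = 1774630.
Each occurs with probability p³ ≈ (0.2691)³ ≈ 1.948012e-02.
By linearity: E[X] = C(221, 3)·p³ ≈ 1774630 · 1.948012e-02 ≈ 34570.0002.
Since α = 1/2 < 1, p = c/n^{1/2} ≫ 1/n is above the triangle threshold p ~ 1/n. Asymptotically E[X] ~ (c³/6)·n^{3(1−α)} = (4³/6)·n^{1.5} → ∞; triangles are abundant w.h.p.

E[X] ≈ 34570.0002; in regime p = Θ(1/n^{1/2}) E[X] diverges (above the triangle threshold p ~ 1/n).


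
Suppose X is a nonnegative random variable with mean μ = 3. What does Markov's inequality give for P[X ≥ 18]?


μ = E[X] = 3, a = 18.
Markov: P[X ≥ 18] ≤ μ/a = (3)/18 = 1/6.
Numerically: ≈ 0.167.
(Since a = 18 > μ = 3.000, the bound 1/6 is < 1 and informative.)

P[X ≥ 18] ≤ 1/6 ≈ 0.167.


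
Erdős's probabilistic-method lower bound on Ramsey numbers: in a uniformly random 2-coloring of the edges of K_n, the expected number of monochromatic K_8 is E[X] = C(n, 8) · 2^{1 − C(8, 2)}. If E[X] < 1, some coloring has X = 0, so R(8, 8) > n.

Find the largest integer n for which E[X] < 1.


We need C(n, 8) · 2^{1 − 28} < 1, i.e. C(n, 8) < 2^{28 − 1} = 134217728.
Check values of n near the boundary:
  n = 41: C(41, 8) = 95548245; 95548245 < 134217728? YES
  n = 42: C(42, 8) = 118030185; 118030185 < 134217728? YES
  n = 43: C(43, 8) = 145008513; 145008513 < 134217728? NO
The largest n with C(n, 8) < 134217728 is n = 42 (where E[X] = 118030185/134217728 ≈ 0.87939). Hence R(8, 8) > 42, i.e. R(8, 8) ≥ 43.

Largest n = 42; hence R(8, 8) > 42.


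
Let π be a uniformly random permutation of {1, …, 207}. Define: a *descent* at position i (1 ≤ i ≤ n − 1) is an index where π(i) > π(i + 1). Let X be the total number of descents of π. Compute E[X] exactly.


Write X = Σ X_I over i = 1, …, 206, with X_I the indicator of one descent.
There are 206 indicators.
For each fixed i, the pair (π(i), π(i+1)) is a uniformly random ordered pair of distinct values from {1, …, 207}; by symmetry P[π(i) > π(i+1)] = 1/2.
By linearity: E[X] = 206 · (1/2) = (207 − 1) · (1/2) = 103 ≈ 103.0000.

E[X] = 103 = 103.0000.


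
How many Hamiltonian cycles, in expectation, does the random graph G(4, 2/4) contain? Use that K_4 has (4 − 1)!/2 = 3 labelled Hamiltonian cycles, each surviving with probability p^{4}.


K_4 has (4 − 1)!/2 = 3 labelled Hamiltonian cycles.
For each such Hamiltonian cycle H, let X_H = 1 if all 4 edges of H are present in G. Then P[X_H = 1] = p^{4} = (1/2)^{4} = 1/16.
By linearity of expectation: E[X] = Σ_H E[X_H] = 3 · p^{4} = 3 · 1/16 = 3/16.
Numerically: E[X] ≈ 0.1875.

E[X] = 3 · (1/2)^{4} = 3/16 ≈ 0.1875.


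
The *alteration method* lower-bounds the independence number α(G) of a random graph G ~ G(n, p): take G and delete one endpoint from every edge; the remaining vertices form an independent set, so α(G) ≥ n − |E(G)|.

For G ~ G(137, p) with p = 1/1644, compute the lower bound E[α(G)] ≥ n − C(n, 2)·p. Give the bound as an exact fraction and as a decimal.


E[|E(G)|] = C(137, 2)·p = 9316 · (1/1644) = 17/3.
E[α(G)] ≥ n − E[|E(G)|] = 137 − 17/3 = 394/3.
Numerically: ≈ 131.33333.
(This is only a lower bound; the true E[α(G)] may be larger.)

E[α(G)] ≥ 394/3 ≈ 131.33333.


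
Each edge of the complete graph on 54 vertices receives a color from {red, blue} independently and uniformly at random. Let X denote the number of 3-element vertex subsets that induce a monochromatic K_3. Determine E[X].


Let X = Σ_S X_S over the C(54, 3) = 24804 subsets S of size 3, where X_S = 1 if the K_3 on S is monochromatic.
For a fixed S, the K_3 on S has C(3, 2) = 3 edges. P[all 3 edges red] = (1/2)^3, and likewise for blue, so P[monochromatic] = 2·(1/2)^3 = 2^{1 − 3} = 1/4.
By linearity: E[X] = C(54, 3) · 2^{1 − 3} = 24804 · 1/4 = 6201.
Numerically: E[X] ≈ 6201.0000.

E[X] = C(54,3)·2^(1−C(3,2)) = 6201 ≈ 6201.0000.


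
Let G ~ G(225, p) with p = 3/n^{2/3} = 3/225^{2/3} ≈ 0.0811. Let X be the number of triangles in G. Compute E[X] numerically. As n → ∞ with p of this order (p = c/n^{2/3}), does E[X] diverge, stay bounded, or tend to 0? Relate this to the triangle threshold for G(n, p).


Number of potential triangles: C(225, 3) = 1873200.
Each occurs with probability p³ ≈ (0.0811)³ ≈ 5.333333e-04.
By linearity: E[X] = C(225, 3)·p³ ≈ 1873200 · 5.333333e-04 ≈ 999.0400.
Since α = 2/3 < 1, p = c/n^{2/3} ≫ 1/n is above the triangle threshold p ~ 1/n. Asymptotically E[X] ~ (c³/6)·n^{3(1−α)} = (3³/6)·n^{1} → ∞; triangles are abundant w.h.p.

E[X] ≈ 999.0400; in regime p = Θ(1/n^{2/3}) E[X] diverges (above the triangle threshold p ~ 1/n).


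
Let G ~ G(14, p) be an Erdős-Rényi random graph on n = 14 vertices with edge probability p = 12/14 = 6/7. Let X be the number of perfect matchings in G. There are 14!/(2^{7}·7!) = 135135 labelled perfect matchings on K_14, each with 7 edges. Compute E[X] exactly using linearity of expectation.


K_14 has 14!/(2^{7}·7!) = 135135 labelled perfect matchings.
For each such perfect matching H, let X_H = 1 if all 7 edges of H are present in G. Then P[X_H = 1] = p^{7} = (6/7)^{7} = 279936/823543.
Summing the indicators: E[X] = Σ_H E[X_H] = 135135 · p^{7} = 135135 · 279936/823543 = 5404164480/117649.
Numerically: E[X] ≈ 4.593e+04.

E[X] = 135135 · (6/7)^{7} = 5404164480/117649 ≈ 4.593e+04.


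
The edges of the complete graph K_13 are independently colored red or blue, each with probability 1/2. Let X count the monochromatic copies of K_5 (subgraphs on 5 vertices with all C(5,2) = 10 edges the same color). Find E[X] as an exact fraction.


Let X = Σ_S X_S over the C(13, 5) = 1287 subsets S of size 5, where X_S = 1 if the K_5 on S is monochromatic.
For a fixed S, the K_5 on S has C(5, 2) = 10 edges. P[all 10 edges red] = (1/2)^10, and likewise for blue, so P[monochromatic] = 2·(1/2)^10 = 2^{1 − 10} = 1/512.
By linearity of expectation: E[X] = C(13, 5) · 2^{1 − 10} = 1287 · 1/512 = 1287/512.
Numerically: E[X] ≈ 2.514.

E[X] = C(13,5)·2^(1−C(5,2)) = 1287/512 ≈ 2.514.


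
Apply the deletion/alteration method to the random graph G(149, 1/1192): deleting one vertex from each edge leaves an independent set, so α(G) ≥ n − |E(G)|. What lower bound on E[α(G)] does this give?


E[|E(G)|] = C(149, 2)·p = 11026 · (1/1192) = 37/4.
E[α(G)] ≥ n − E[|E(G)|] = 149 − 37/4 = 559/4.
Numerically: ≈ 139.7500.
(This is only a lower bound; the true E[α(G)] may be larger.)

E[α(G)] ≥ 559/4 ≈ 139.7500.


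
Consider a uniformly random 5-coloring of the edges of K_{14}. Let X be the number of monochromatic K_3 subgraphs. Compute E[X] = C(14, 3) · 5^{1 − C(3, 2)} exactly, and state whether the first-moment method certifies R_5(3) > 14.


E[X] = C(14, 3) · 5^{1 − 3} = 364 · 5^{−2} = 364/25.
As a reduced fraction: E[X] = 364/25 ≈ 14.560.
Is E[X] < 1? NO.
Since E[X] ≥ 1, the first-moment bound is inconclusive at n = 14; it does NOT by itself certify R_5(3) > 14.

E[X] = 364/25 ≈ 14.560; E[X] ≥ 1; first-moment method inconclusive here.


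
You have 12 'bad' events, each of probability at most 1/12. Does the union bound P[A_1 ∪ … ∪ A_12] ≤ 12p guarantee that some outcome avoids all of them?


Union bound: P[∪_{i=1}^{12} A_i] ≤ Σ_i P[A_i] ≤ 12·p = 12·(1/12) = 1.
Numerically: 1 ≈ 1.000.
Is 1 < 1? NO.
Since the bound 1 is ≥ 1, the union bound is uninformative here; it does NOT by itself certify existence.

12·p = 1 ≈ 1.000; existence NOT certified by the union bound.


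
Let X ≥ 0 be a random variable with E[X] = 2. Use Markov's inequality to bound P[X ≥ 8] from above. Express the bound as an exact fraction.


μ = E[X] = 2, a = 8.
Markov: P[X ≥ 8] ≤ μ/a = (2)/8 = 1/4.
Numerically: ≈ 0.250000.
(Since a = 8 > μ = 2.000000, the bound 1/4 is < 1 and informative.)

P[X ≥ 8] ≤ 1/4 ≈ 0.250000.


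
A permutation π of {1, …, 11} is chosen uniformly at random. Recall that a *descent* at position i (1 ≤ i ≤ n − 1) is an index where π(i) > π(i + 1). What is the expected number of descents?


Write X = Σ X_I over i = 1, …, 10, with X_I the indicator of one descent.
There are 10 indicators.
For each fixed i, the pair (π(i), π(i+1)) is a uniformly random ordered pair of distinct values from {1, …, 11}; by symmetry P[π(i) > π(i+1)] = 1/2.
By linearity: E[X] = 10 · (1/2) = (11 − 1) · (1/2) = 5 ≈ 5.000.

E[X] = 5 = 5.000.


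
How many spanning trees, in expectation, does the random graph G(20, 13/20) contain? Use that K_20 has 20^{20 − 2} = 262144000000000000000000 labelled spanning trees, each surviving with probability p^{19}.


K_20 has 20^{20 − 2} = 262144000000000000000000 labelled spanning trees.
For each such spanning tree H, let X_H = 1 if all 19 edges of H are present in G. Then P[X_H = 1] = p^{19} = (13/20)^{19} = 1461920290375446110677/5242880000000000000000000.
Summing the indicators: E[X] = Σ_H E[X_H] = 262144000000000000000000 · p^{19} = 262144000000000000000000 · 1461920290375446110677/5242880000000000000000000 = 1461920290375446110677/20.
Numerically: E[X] ≈ 7.3096e+19.

E[X] = 262144000000000000000000 · (13/20)^{19} = 1461920290375446110677/20 ≈ 7.3096e+19.


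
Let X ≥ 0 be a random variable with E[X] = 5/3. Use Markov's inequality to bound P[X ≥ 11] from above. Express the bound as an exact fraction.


μ = E[X] = 5/3, a = 11.
Markov: P[X ≥ 11] ≤ μ/a = (5/3)/11 = 5/33.
Numerically: ≈ 0.1515.
(Since a = 11 > μ = 1.6667, the bound 5/33 is < 1 and informative.)

P[X ≥ 11] ≤ 5/33 ≈ 0.1515.


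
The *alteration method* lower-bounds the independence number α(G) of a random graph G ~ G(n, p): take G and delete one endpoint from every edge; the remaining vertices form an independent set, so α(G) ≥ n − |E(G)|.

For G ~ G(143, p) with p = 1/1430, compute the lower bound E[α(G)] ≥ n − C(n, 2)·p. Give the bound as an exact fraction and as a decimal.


E[|E(G)|] = C(143, 2)·p = 10153 · (1/1430) = 71/10.
E[α(G)] ≥ n − E[|E(G)|] = 143 − 71/10 = 1359/10.
Numerically: ≈ 135.900000.
(This is only a lower bound; the true E[α(G)] may be larger.)

E[α(G)] ≥ 1359/10 ≈ 135.900000.


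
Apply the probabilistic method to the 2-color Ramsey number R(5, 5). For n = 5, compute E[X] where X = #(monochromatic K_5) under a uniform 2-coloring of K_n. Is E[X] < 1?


E[X] = C(5, 5) · 2^{1 − 10} = 1 · 2^{−9} = 1/512.
As a reduced fraction: E[X] = 1/512 ≈ 0.0020.
Is E[X] < 1? YES.
Since E[X] < 1, there exists a 2-coloring of K_{5} with no monochromatic K_5; hence R(5, 5) > 5.

E[X] = 1/512 ≈ 0.0020; E[X] < 1, so R(5, 5) > 5.


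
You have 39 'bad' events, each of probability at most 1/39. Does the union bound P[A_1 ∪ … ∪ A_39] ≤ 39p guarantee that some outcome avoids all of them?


Union bound: P[∪_{i=1}^{39} A_i] ≤ Σ_i P[A_i] ≤ 39·p = 39·(1/39) = 1.
Numerically: 1 ≈ 1.000.
Is 1 < 1? NO.
Since the bound 1 is ≥ 1, the union bound is uninformative here; it does NOT by itself certify existence.

39·p = 1 ≈ 1.000; existence NOT certified by the union bound.


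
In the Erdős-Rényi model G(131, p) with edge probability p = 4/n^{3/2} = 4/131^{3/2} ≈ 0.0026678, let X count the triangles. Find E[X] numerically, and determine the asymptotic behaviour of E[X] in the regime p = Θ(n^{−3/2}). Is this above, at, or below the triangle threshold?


Number of potential triangles: C(131, 3) = 366145.
Each occurs with probability p³ ≈ (0.0026678)³ ≈ 1.8987122e-08.
By linearity: E[X] = C(131, 3)·p³ ≈ 366145 · 1.8987122e-08 ≈ 0.00695.
Since α = 3/2 > 1, p = c/n^{3/2} = o(1/n) is below the triangle threshold p ~ 1/n. Asymptotically E[X] ~ (c³/6)·n^{3(1−α)} = (4³/6)·n^{-1.5} → 0, so by Markov's inequality G has no triangles w.h.p.

E[X] ≈ 0.00695; in regime p = Θ(1/n^{3/2}) E[X] tends to 0 (below the triangle threshold p ~ 1/n).


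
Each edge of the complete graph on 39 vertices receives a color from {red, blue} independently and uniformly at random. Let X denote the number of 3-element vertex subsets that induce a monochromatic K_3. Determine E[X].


Let X = Σ_S X_S over the C(39, 3) = 9139 subsets S of size 3, where X_S = 1 if the K_3 on S is monochromatic.
For a fixed S, the K_3 on S has C(3, 2) = 3 edges. P[all 3 edges red] = (1/2)^3, and likewise for blue, so P[monochromatic] = 2·(1/2)^3 = 2^{1 − 3} = 1/4.
Summing: E[X] = C(39, 3) · 2^{1 − 3} = 9139 · 1/4 = 9139/4.
Numerically: E[X] ≈ 2284.75000.

E[X] = C(39,3)·2^(1−C(3,2)) = 9139/4 ≈ 2284.75000.


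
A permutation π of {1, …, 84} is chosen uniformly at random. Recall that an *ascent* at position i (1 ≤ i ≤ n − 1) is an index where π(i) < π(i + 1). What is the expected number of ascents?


Write X = Σ X_I over i = 1, …, 83, with X_I the indicator of one ascent.
There are 83 indicators.
For each fixed i, the pair (π(i), π(i+1)) is a uniformly random ordered pair of distinct values from {1, …, 84}; by symmetry P[π(i) < π(i+1)] = 1/2.
By linearity: E[X] = 83 · (1/2) = (84 − 1) · (1/2) = 83/2 ≈ 41.500.

E[X] = 83/2 = 41.500.


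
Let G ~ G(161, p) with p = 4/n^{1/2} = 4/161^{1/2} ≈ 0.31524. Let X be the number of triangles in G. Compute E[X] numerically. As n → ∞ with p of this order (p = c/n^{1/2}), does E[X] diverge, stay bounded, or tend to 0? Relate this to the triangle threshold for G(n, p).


Number of potential triangles: C(161, 3) = 682640.
Each occurs with probability p³ ≈ (0.31524)³ ≈ 3.1328612e-02.
By linearity: E[X] = C(161, 3)·p³ ≈ 682640 · 3.1328612e-02 ≈ 21386.16398.
Since α = 1/2 < 1, p = c/n^{1/2} ≫ 1/n is above the triangle threshold p ~ 1/n. Asymptotically E[X] ~ (c³/6)·n^{3(1−α)} = (4³/6)·n^{1.5} → ∞; triangles are abundant w.h.p.

E[X] ≈ 21386.16398; in regime p = Θ(1/n^{1/2}) E[X] diverges (above the triangle threshold p ~ 1/n).


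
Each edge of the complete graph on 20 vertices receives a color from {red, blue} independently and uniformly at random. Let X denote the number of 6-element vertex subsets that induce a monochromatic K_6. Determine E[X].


Let X = Σ_S X_S over the C(20, 6) = 38760 subsets S of size 6, where X_S = 1 if the K_6 on S is monochromatic.
For a fixed S, the K_6 on S has C(6, 2) = 15 edges. P[all 15 edges red] = (1/2)^15, and likewise for blue, so P[monochromatic] = 2·(1/2)^15 = 2^{1 − 15} = 1/16384.
Summing: E[X] = C(20, 6) · 2^{1 − 15} = 38760 · 1/16384 = 4845/2048.
Numerically: E[X] ≈ 2.3657.

E[X] = C(20,6)·2^(1−C(6,2)) = 4845/2048 ≈ 2.3657.


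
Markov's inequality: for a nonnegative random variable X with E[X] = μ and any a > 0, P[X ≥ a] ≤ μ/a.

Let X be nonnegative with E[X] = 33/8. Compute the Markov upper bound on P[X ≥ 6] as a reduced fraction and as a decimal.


μ = E[X] = 33/8, a = 6.
Markov: P[X ≥ 6] ≤ μ/a = (33/8)/6 = 11/16.
Numerically: ≈ 0.68750.
(Since a = 6 > μ = 4.12500, the bound 11/16 is < 1 and informative.)

P[X ≥ 6] ≤ 11/16 ≈ 0.68750.


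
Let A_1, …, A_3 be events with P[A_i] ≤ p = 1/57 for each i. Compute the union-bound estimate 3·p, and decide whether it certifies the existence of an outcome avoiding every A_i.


Union bound: P[∪_{i=1}^{3} A_i] ≤ Σ_i P[A_i] ≤ 3·p = 3·(1/57) = 1/19.
Numerically: 1/19 ≈ 0.05263.
Is 1/19 < 1? YES.
Since P[∪ A_i] ≤ 1/19 < 1, the complement has P[∩ A_i^c] ≥ 1 − 1/19 = 18/19 > 0, so some outcome avoids every A_i.

3·p = 1/19 ≈ 0.05263; existence CERTIFIED by the union bound.


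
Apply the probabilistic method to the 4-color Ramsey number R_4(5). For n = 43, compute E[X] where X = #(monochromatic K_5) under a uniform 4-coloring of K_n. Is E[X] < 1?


E[X] = C(43, 5) · 4^{1 − 10} = 962598 · 4^{−9} = 962598/262144.
As a reduced fraction: E[X] = 481299/131072 ≈ 3.6720200.
Is E[X] < 1? NO.
Since E[X] ≥ 1, the first-moment bound is inconclusive at n = 43; it does NOT by itself certify R_4(5) > 43.

E[X] = 481299/131072 ≈ 3.6720200; E[X] ≥ 1; first-moment method inconclusive here.


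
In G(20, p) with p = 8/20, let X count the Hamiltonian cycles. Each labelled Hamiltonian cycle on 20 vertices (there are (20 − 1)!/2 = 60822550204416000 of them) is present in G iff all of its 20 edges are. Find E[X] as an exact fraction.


K_20 has (20 − 1)!/2 = 60822550204416000 labelled Hamiltonian cycles.
For each such Hamiltonian cycle H, let X_H = 1 if all 20 edges of H are present in G. Then P[X_H = 1] = p^{20} = (2/5)^{20} = 1048576/95367431640625.
By linearity of expectation: E[X] = Σ_H E[X_H] = 60822550204416000 · p^{20} = 60822550204416000 · 1048576/95367431640625 = 510216531225165692928/762939453125.
Numerically: E[X] ≈ 6.68751e+08.

E[X] = 60822550204416000 · (2/5)^{20} = 510216531225165692928/762939453125 ≈ 6.68751e+08.


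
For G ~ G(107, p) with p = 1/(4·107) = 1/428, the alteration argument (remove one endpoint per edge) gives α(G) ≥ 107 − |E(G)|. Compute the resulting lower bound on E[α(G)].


E[|E(G)|] = C(107, 2)·p = 5671 · (1/428) = 53/4.
E[α(G)] ≥ n − E[|E(G)|] = 107 − 53/4 = 375/4.
Numerically: ≈ 93.750000.
(This is only a lower bound; the true E[α(G)] may be larger.)

E[α(G)] ≥ 375/4 ≈ 93.750000.
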